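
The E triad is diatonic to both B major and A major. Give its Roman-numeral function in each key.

IV in B major; V in A major

The scale of B major is B C# D# E F# G# A#; E is degree 4, and the triad built there (E-G#-B) is major, so it is IV.
The scale of A major is A B C# D E F# G#; E is degree 5, and the triad built there (E-G#-B) is major, so it is V.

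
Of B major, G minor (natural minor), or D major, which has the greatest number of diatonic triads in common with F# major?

Triads of F# major: F# major (I), G# minor (ii), A# minor (iii), B major (IV), C# major (V), D# minor (vi), E# diminished (vii°).
B major shares 4: F#, G#m, B, D#m.
G minor (natural minor) shares 0: none.
D major shares 0: none.
The most common triads (4) are shared with B major.

B major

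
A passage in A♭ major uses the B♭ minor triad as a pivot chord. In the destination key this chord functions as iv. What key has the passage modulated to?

The numeral iv denotes a minor triad on scale degree 4. With B♭ on degree 4, the tonic of the new key is F.
Degree 4 carries a minor triad in minor keys, so the destination is F minor.
Check: the diatonic triads of F minor (natural minor) are Fm (i), Gdim (ii°), A♭ (III), B♭m (iv), Cm (v), D♭ (VI), E♭ (VII) — B♭ minor is indeed iv.

F minor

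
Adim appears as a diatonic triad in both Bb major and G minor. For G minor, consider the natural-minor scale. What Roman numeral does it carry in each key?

vii° in Bb major; ii° in G minor

The scale of Bb major is Bb C D Eb F G A; A is degree 7, and the triad built there (A-C-Eb) is diminished, so it is vii°.
The scale of G minor (natural minor) is G A Bb C D Eb F; A is degree 2, and the triad built there (A-C-Eb) is diminished, so it is ii°.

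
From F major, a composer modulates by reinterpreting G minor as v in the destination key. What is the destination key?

The numeral v denotes a minor triad on scale degree 5. With G on degree 5, the tonic of the new key is C.
Degree 5 carries a minor triad in natural-minor keys, so the destination is C minor.
Check: the diatonic triads of C minor (natural minor) are Cm (i), Ddim (ii°), Eb (III), Fm (iv), Gm (v), Ab (VI), Bb (VII) — G minor is indeed v.

C minor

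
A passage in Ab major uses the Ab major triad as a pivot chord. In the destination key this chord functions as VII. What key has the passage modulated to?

Bb minor

The numeral VII denotes a major triad on scale degree 7. With Ab on degree 7, the tonic of the new key is Bb.
Degree 7 carries a major triad in natural-minor keys, so the destination is Bb minor.
Check: the diatonic triads of Bb minor (natural minor) are Bbm (i), Cdim (ii°), Db (III), Ebm (iv), Fm (v), Gb (VI), Ab (VII) — Ab major is indeed VII.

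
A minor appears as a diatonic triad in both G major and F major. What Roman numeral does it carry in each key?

The scale of G major is G A B C D E F#; A is degree 2, and the triad built there (A-C-E) is minor, so it is ii.
The scale of F major is F G A Bb C D E; A is degree 3, and the triad built there (A-C-E) is minor, so it is iii.

ii in G major; iii in F major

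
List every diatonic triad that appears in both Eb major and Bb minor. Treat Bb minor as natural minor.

Triads in Eb major: Eb (I), Fm (ii), Gm (iii), Ab (IV), Bb (V), Cm (vi), Ddim (vii°).
Triads in Bb minor (natural minor): Bbm (i), Cdim (ii°), Db (III), Ebm (iv), Fm (v), Gb (VI), Ab (VII).
Shared triads with their functions: Fm (ii in Eb major, v in Bb minor); Ab (IV in Eb major, VII in Bb minor).

Fm, Ab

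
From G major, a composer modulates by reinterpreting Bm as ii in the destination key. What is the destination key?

The numeral ii denotes a minor triad on scale degree 2. With B on degree 2, the tonic of the new key is A.
Degree 2 carries a minor triad in major keys, so the destination is A major.
Check: the diatonic triads of A major are A (I), Bm (ii), C#m (iii), D (IV), E (V), F#m (vi), G#dim (vii°) — Bm is indeed ii.

A major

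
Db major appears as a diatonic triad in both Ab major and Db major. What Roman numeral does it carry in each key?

IV in Ab major; I in Db major

The scale of Ab major is Ab Bb C Db Eb F G; Db is degree 4, and the triad built there (Db-F-Ab) is major, so it is IV.
The scale of Db major is Db Eb F Gb Ab Bb C; Db is degree 1, and the triad built there (Db-F-Ab) is major, so it is I.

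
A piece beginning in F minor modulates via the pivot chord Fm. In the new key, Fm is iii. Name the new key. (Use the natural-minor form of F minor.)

Db major

The numeral iii denotes a minor triad on scale degree 3. With F on degree 3, the tonic of the new key is Db.
Degree 3 carries a minor triad in major keys, so the destination is Db major.
Check: the diatonic triads of Db major are Db (I), Ebm (ii), Fm (iii), Gb (IV), Ab (V), Bbm (vi), Cdim (vii°) — Fm is indeed iii.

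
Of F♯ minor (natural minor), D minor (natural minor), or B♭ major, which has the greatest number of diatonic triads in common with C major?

D minor

Triads of C major: C major (I), D minor (ii), E minor (iii), F major (IV), G major (V), A minor (vi), B diminished (vii°).
F♯ minor (natural minor) shares 0: none.
D minor (natural minor) shares 4: C, Dm, F, Am.
B♭ major shares 2: Dm, F.
The most common triads (4) are shared with D minor.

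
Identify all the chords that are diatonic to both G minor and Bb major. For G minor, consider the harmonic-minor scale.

Gm, Adim, Cm, Eb

Triads in G minor (harmonic minor): G minor (i), A diminished (ii°), Bb augmented (III+), C minor (iv), D major (V), Eb major (VI), F# diminished (vii°).
Triads in Bb major: Bb major (I), C minor (ii), D minor (iii), Eb major (IV), F major (V), G minor (vi), A diminished (vii°).
Shared triads with their functions: G minor (i in G minor, vi in Bb major); A diminished (ii° in G minor, vii° in Bb major); C minor (iv in G minor, ii in Bb major); Eb major (VI in G minor, IV in Bb major).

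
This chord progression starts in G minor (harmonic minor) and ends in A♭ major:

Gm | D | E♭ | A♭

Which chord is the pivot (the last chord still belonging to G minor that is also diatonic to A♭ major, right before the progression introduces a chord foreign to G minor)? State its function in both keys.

E♭ — VI in G minor, V in A♭ major

Chords diatonic to G minor: Gm, Adim, B♭aug, Cm, D, E♭, F♯dim.
Reading the progression, the first chord not in that set is A♭, so the modulation leaves G minor there.
The chord immediately before A♭ is E♭, which is diatonic to both keys: VI in G minor and V in A♭ major.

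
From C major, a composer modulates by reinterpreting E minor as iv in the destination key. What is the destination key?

B minor

The numeral iv denotes a minor triad on scale degree 4. With E on degree 4, the tonic of the new key is B.
Degree 4 carries a minor triad in minor keys, so the destination is B minor.
Check: the diatonic triads of B minor (natural minor) are Bm (i), C♯dim (ii°), D (III), Em (iv), F♯m (v), G (VI), A (VII) — E minor is indeed iv.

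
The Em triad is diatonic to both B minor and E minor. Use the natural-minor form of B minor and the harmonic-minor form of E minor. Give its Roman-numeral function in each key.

iv in B minor; i in E minor

The scale of B minor (natural minor) is B C# D E F# G A; E is degree 4, and the triad built there (E-G-B) is minor, so it is iv.
The scale of E minor (harmonic minor) is E F# G A B C D#; E is degree 1, and the triad built there (E-G-B) is minor, so it is i.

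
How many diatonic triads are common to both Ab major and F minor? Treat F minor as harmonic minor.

4

Diatonic triads of Ab major: Ab (I), Bbm (ii), Cm (iii), Db (IV), Eb (V), Fm (vi), Gdim (vii°).
Diatonic triads of F minor (harmonic minor): Fm (i), Gdim (ii°), Abaug (III+), Bbm (iv), C (V), Db (VI), Edim (vii°).
Matching root and quality in both lists: Bbm, Db, Fm, Gdim.
That gives 4 common triads.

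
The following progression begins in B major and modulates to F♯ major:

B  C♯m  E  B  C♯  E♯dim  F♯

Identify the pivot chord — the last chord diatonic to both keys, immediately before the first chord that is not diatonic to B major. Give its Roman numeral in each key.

B — I in B major, IV in F♯ major

Chords diatonic to B major: B, C♯m, D♯m, E, F♯, G♯m, A♯dim.
Reading the progression, the first chord not in that set is C♯, so the modulation leaves B major there.
The chord immediately before C♯ is B, which is diatonic to both keys: I in B major and IV in F♯ major.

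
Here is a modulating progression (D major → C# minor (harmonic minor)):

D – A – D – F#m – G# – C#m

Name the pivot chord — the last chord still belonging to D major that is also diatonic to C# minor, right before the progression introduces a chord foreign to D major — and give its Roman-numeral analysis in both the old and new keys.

F#m — iii in D major, iv in C# minor

Chords diatonic to D major: D, Em, F#m, G, A, Bm, C#dim.
Reading the progression, the first chord not in that set is G#, so the modulation leaves D major there.
The chord immediately before G# is F#m, which is diatonic to both keys: iii in D major and iv in C# minor.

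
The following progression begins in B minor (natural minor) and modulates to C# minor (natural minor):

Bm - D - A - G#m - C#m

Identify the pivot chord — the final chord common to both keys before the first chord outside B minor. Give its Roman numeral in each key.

A — VII in B minor, VI in C# minor

Chords diatonic to B minor: Bm, C#dim, D, Em, F#m, G, A.
Reading the progression, the first chord not in that set is G#m, so the modulation leaves B minor there.
The chord immediately before G#m is A, which is diatonic to both keys: VII in B minor and VI in C# minor.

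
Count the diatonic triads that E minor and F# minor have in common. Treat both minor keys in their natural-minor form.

2

Diatonic triads of E minor (natural minor): Em (i), F#dim (ii°), G (III), Am (iv), Bm (v), C (VI), D (VII).
Diatonic triads of F# minor (natural minor): F#m (i), G#dim (ii°), A (III), Bm (iv), C#m (v), D (VI), E (VII).
Matching root and quality in both lists: Bm, D.
That gives 2 common triads.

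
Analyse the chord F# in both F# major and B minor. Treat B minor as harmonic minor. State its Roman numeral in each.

The scale of F# major is F# G# A# B C# D# E#; F# is degree 1, and the triad built there (F#-A#-C#) is major, so it is I.
The scale of B minor (harmonic minor) is B C# D E F# G A#; F# is degree 5, and the triad built there (F#-A#-C#) is major, so it is V.

I in F# major; V in B minor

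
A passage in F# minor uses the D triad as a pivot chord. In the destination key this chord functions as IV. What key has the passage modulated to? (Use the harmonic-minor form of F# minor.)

The numeral IV denotes a major triad on scale degree 4. With D on degree 4, the tonic of the new key is A.
Degree 4 carries a major triad in major keys, so the destination is A major.
Check: the diatonic triads of A major are A (I), Bm (ii), C#m (iii), D (IV), E (V), F#m (vi), G#dim (vii°) — D is indeed IV.

A major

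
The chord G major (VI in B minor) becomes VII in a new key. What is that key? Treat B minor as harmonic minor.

A minor

The numeral VII denotes a major triad on scale degree 7. With G on degree 7, the tonic of the new key is A.
Degree 7 carries a major triad in natural-minor keys, so the destination is A minor.
Check: the diatonic triads of A minor (natural minor) are Am (i), Bdim (ii°), C (III), Dm (iv), Em (v), F (VI), G (VII) — G major is indeed VII.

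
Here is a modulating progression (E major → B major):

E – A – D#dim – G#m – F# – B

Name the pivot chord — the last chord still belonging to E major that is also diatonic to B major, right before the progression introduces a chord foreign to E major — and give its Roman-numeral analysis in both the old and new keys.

G#m — iii in E major, vi in B major

Chords diatonic to E major: E, F#m, G#m, A, B, C#m, D#dim.
Reading the progression, the first chord not in that set is F#, so the modulation leaves E major there.
The chord immediately before F# is G#m, which is diatonic to both keys: iii in E major and vi in B major.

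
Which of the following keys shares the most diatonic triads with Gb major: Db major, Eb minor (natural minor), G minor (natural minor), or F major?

Eb minor

Triads of Gb major: Gb major (I), Ab minor (ii), Bb minor (iii), Cb major (IV), Db major (V), Eb minor (vi), F diminished (vii°).
Db major shares 4: Gb, Bbm, Db, Ebm.
Eb minor (natural minor) shares 7: Gb, Abm, Bbm, Cb, Db, Ebm, Fdim.
G minor (natural minor) shares 0: none.
F major shares 0: none.
The most common triads (7) are shared with Eb minor.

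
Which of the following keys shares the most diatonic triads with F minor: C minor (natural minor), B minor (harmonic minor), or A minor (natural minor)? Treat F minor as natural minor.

C minor

Triads of F minor (natural minor): F minor (i), G diminished (ii°), Ab major (III), Bb minor (iv), C minor (v), Db major (VI), Eb major (VII).
C minor (natural minor) shares 4: Fm, Ab, Cm, Eb.
B minor (harmonic minor) shares 0: none.
A minor (natural minor) shares 0: none.
The most common triads (4) are shared with C minor.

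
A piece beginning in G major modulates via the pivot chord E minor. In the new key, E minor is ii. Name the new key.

D major

The numeral ii denotes a minor triad on scale degree 2. With E on degree 2, the tonic of the new key is D.
Degree 2 carries a minor triad in major keys, so the destination is D major.
Check: the diatonic triads of D major are D (I), Em (ii), F#m (iii), G (IV), A (V), Bm (vi), C#dim (vii°) — E minor is indeed ii.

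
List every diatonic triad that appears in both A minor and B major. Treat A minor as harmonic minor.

Triads in A minor (harmonic minor): A minor (i), B diminished (ii°), C augmented (III+), D minor (iv), E major (V), F major (VI), G# diminished (vii°).
Triads in B major: B major (I), C# minor (ii), D# minor (iii), E major (IV), F# major (V), G# minor (vi), A# diminished (vii°).
Shared triads with their functions: E major (V in A minor, IV in B major).

E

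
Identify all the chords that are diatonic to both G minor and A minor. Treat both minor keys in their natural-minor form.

Triads in G minor (natural minor): G minor (i), A diminished (ii°), Bb major (III), C minor (iv), D minor (v), Eb major (VI), F major (VII).
Triads in A minor (natural minor): A minor (i), B diminished (ii°), C major (III), D minor (iv), E minor (v), F major (VI), G major (VII).
Shared triads with their functions: D minor (v in G minor, iv in A minor); F major (VII in G minor, VI in A minor).

Dm, F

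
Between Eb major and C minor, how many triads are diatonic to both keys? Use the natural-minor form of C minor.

7

Diatonic triads of Eb major: Eb (I), Fm (ii), Gm (iii), Ab (IV), Bb (V), Cm (vi), Ddim (vii°).
Diatonic triads of C minor (natural minor): Cm (i), Ddim (ii°), Eb (III), Fm (iv), Gm (v), Ab (VI), Bb (VII).
Matching root and quality in both lists: Eb, Fm, Gm, Ab, Bb, Cm, Ddim.
That gives 7 common triads.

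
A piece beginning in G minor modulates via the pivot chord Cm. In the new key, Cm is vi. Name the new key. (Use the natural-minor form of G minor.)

Eb major

The numeral vi denotes a minor triad on scale degree 6. With C on degree 6, the tonic of the new key is Eb.
Degree 6 carries a minor triad in major keys, so the destination is Eb major.
Check: the diatonic triads of Eb major are Eb (I), Fm (ii), Gm (iii), Ab (IV), Bb (V), Cm (vi), Ddim (vii°) — Cm is indeed vi.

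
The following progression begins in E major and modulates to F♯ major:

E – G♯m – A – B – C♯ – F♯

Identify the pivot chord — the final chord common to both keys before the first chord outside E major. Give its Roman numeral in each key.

B — V in E major, IV in F♯ major

Chords diatonic to E major: E, F♯m, G♯m, A, B, C♯m, D♯dim.
Reading the progression, the first chord not in that set is C♯, so the modulation leaves E major there.
The chord immediately before C♯ is B, which is diatonic to both keys: V in E major and IV in F♯ major.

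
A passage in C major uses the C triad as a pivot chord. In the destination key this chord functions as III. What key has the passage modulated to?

A minor

The numeral III denotes a major triad on scale degree 3. With C on degree 3, the tonic of the new key is A.
Degree 3 carries a major triad in natural-minor keys, so the destination is A minor.
Check: the diatonic triads of A minor (natural minor) are Am (i), Bdim (ii°), C (III), Dm (iv), Em (v), F (VI), G (VII) — C is indeed III.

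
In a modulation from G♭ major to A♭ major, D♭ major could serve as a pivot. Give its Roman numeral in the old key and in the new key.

The scale of G♭ major is G♭ A♭ B♭ C♭ D♭ E♭ F; D♭ is degree 5, and the triad built there (D♭-F-A♭) is major, so it is V.
The scale of A♭ major is A♭ B♭ C D♭ E♭ F G; D♭ is degree 4, and the triad built there (D♭-F-A♭) is major, so it is IV.

V in G♭ major; IV in A♭ major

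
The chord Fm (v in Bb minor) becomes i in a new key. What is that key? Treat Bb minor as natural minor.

F minor

The numeral i denotes a minor triad on scale degree 1. With F on degree 1, the tonic of the new key is F.
Degree 1 carries a minor triad in minor keys, so the destination is F minor.
Check: the diatonic triads of F minor (natural minor) are Fm (i), Gdim (ii°), Ab (III), Bbm (iv), Cm (v), Db (VI), Eb (VII) — Fm is indeed i.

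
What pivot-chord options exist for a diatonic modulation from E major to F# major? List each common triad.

G#m, B

Triads in E major: E (I), F#m (ii), G#m (iii), A (IV), B (V), C#m (vi), D#dim (vii°).
Triads in F# major: F# (I), G#m (ii), A#m (iii), B (IV), C# (V), D#m (vi), E#dim (vii°).
Shared triads with their functions: G#m (iii in E major, ii in F# major); B (V in E major, IV in F# major).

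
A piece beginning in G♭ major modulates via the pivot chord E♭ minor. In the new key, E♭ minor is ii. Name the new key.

D♭ major

The numeral ii denotes a minor triad on scale degree 2. With E♭ on degree 2, the tonic of the new key is D♭.
Degree 2 carries a minor triad in major keys, so the destination is D♭ major.
Check: the diatonic triads of D♭ major are D♭ (I), E♭m (ii), Fm (iii), G♭ (IV), A♭ (V), B♭m (vi), Cdim (vii°) — E♭ minor is indeed ii.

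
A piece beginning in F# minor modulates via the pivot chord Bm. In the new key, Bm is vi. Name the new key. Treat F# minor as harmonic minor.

The numeral vi denotes a minor triad on scale degree 6. With B on degree 6, the tonic of the new key is D.
Degree 6 carries a minor triad in major keys, so the destination is D major.
Check: the diatonic triads of D major are D (I), Em (ii), F#m (iii), G (IV), A (V), Bm (vi), C#dim (vii°) — Bm is indeed vi.

D major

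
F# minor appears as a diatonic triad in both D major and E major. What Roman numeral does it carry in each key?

The scale of D major is D E F# G A B C#; F# is degree 3, and the triad built there (F#-A-C#) is minor, so it is iii.
The scale of E major is E F# G# A B C# D#; F# is degree 2, and the triad built there (F#-A-C#) is minor, so it is ii.

iii in D major; ii in E major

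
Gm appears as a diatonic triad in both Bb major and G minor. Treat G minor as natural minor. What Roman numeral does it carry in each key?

The scale of Bb major is Bb C D Eb F G A; G is degree 6, and the triad built there (G-Bb-D) is minor, so it is vi.
The scale of G minor (natural minor) is G A Bb C D Eb F; G is degree 1, and the triad built there (G-Bb-D) is minor, so it is i.

vi in Bb major; i in G minor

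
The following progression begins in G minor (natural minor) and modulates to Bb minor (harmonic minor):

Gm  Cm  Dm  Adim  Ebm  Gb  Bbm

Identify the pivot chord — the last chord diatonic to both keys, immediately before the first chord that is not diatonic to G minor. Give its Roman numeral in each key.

Adim — ii° in G minor, vii° in Bb minor

Chords diatonic to G minor: Gm, Adim, Bb, Cm, Dm, Eb, F.
Reading the progression, the first chord not in that set is Ebm, so the modulation leaves G minor there.
The chord immediately before Ebm is Adim, which is diatonic to both keys: ii° in G minor and vii° in Bb minor.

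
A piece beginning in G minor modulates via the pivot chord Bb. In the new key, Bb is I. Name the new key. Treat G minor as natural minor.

Bb major

The numeral I denotes a major triad on scale degree 1. With Bb on degree 1, the tonic of the new key is Bb.
Degree 1 carries a major triad in major keys, so the destination is Bb major.
Check: the diatonic triads of Bb major are Bb (I), Cm (ii), Dm (iii), Eb (IV), F (V), Gm (vi), Adim (vii°) — Bb is indeed I.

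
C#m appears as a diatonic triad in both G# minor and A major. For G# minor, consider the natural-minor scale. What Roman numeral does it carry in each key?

The scale of G# minor (natural minor) is G# A# B C# D# E F#; C# is degree 4, and the triad built there (C#-E-G#) is minor, so it is iv.
The scale of A major is A B C# D E F# G#; C# is degree 3, and the triad built there (C#-E-G#) is minor, so it is iii.

iv in G# minor; iii in A major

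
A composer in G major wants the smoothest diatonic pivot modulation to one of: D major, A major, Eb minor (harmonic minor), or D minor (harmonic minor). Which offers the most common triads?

D major

Triads of G major: G major (I), A minor (ii), B minor (iii), C major (IV), D major (V), E minor (vi), F# diminished (vii°).
D major shares 4: G, Bm, D, Em.
A major shares 2: Bm, D.
Eb minor (harmonic minor) shares 0: none.
D minor (harmonic minor) shares 0: none.
The most common triads (4) are shared with D major.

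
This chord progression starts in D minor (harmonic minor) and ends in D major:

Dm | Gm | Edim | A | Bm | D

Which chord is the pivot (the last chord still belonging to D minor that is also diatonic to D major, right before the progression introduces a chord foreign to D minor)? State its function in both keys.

Chords diatonic to D minor: Dm, Edim, Faug, Gm, A, B♭, C♯dim.
Reading the progression, the first chord not in that set is Bm, so the modulation leaves D minor there.
The chord immediately before Bm is A, which is diatonic to both keys: V in D minor and V in D major.

A — V in D minor, V in D major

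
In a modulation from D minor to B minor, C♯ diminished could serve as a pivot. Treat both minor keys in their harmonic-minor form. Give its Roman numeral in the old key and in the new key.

vii° in D minor; ii° in B minor

The scale of D minor (harmonic minor) is D E F G A B♭ C♯; C♯ is degree 7, and the triad built there (C♯-E-G) is diminished, so it is vii°.
The scale of B minor (harmonic minor) is B C♯ D E F♯ G A♯; C♯ is degree 2, and the triad built there (C♯-E-G) is diminished, so it is ii°.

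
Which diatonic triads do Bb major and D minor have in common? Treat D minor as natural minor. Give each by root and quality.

Triads in Bb major: Bb (I), Cm (ii), Dm (iii), Eb (IV), F (V), Gm (vi), Adim (vii°).
Triads in D minor (natural minor): Dm (i), Edim (ii°), F (III), Gm (iv), Am (v), Bb (VI), C (VII).
Shared triads with their functions: Bb (I in Bb major, VI in D minor); Dm (iii in Bb major, i in D minor); F (V in Bb major, III in D minor); Gm (vi in Bb major, iv in D minor).

Bb, Dm, F, Gm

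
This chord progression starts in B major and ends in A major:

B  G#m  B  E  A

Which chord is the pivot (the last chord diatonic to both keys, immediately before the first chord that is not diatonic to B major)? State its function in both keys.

E — IV in B major, V in A major

Chords diatonic to B major: B, C#m, D#m, E, F#, G#m, A#dim.
Reading the progression, the first chord not in that set is A, so the modulation leaves B major there.
The chord immediately before A is E, which is diatonic to both keys: IV in B major and V in A major.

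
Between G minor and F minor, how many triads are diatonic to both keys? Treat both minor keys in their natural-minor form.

Diatonic triads of G minor (natural minor): Gm (i), Adim (ii°), Bb (III), Cm (iv), Dm (v), Eb (VI), F (VII).
Diatonic triads of F minor (natural minor): Fm (i), Gdim (ii°), Ab (III), Bbm (iv), Cm (v), Db (VI), Eb (VII).
Matching root and quality in both lists: Cm, Eb.
That gives 2 common triads.

2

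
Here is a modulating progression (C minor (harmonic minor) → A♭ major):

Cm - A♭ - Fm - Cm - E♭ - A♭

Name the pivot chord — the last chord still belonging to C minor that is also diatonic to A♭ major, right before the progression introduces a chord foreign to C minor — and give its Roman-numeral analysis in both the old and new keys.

Cm — i in C minor, iii in A♭ major

Chords diatonic to C minor: Cm, Ddim, E♭aug, Fm, G, A♭, Bdim.
Reading the progression, the first chord not in that set is E♭, so the modulation leaves C minor there.
The chord immediately before E♭ is Cm, which is diatonic to both keys: i in C minor and iii in A♭ major.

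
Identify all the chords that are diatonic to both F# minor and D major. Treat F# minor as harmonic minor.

Triads in F# minor (harmonic minor): F# minor (i), G# diminished (ii°), A augmented (III+), B minor (iv), C# major (V), D major (VI), E# diminished (vii°).
Triads in D major: D major (I), E minor (ii), F# minor (iii), G major (IV), A major (V), B minor (vi), C# diminished (vii°).
Shared triads with their functions: F# minor (i in F# minor, iii in D major); B minor (iv in F# minor, vi in D major); D major (VI in F# minor, I in D major).

F#m, Bm, D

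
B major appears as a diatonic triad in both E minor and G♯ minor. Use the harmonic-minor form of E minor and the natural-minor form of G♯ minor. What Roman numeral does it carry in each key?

The scale of E minor (harmonic minor) is E F♯ G A B C D♯; B is degree 5, and the triad built there (B-D♯-F♯) is major, so it is V.
The scale of G♯ minor (natural minor) is G♯ A♯ B C♯ D♯ E F♯; B is degree 3, and the triad built there (B-D♯-F♯) is major, so it is III.

V in E minor; III in G♯ minor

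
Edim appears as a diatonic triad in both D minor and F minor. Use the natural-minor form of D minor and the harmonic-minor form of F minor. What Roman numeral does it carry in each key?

ii° in D minor; vii° in F minor

The scale of D minor (natural minor) is D E F G A Bb C; E is degree 2, and the triad built there (E-G-Bb) is diminished, so it is ii°.
The scale of F minor (harmonic minor) is F G Ab Bb C Db E; E is degree 7, and the triad built there (E-G-Bb) is diminished, so it is vii°.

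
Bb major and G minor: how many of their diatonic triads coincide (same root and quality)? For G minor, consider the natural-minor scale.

7

Diatonic triads of Bb major: Bb (I), Cm (ii), Dm (iii), Eb (IV), F (V), Gm (vi), Adim (vii°).
Diatonic triads of G minor (natural minor): Gm (i), Adim (ii°), Bb (III), Cm (iv), Dm (v), Eb (VI), F (VII).
Matching root and quality in both lists: Bb, Cm, Dm, Eb, F, Gm, Adim.
That gives 7 common triads.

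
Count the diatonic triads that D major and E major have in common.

Diatonic triads of D major: D (I), Em (ii), F#m (iii), G (IV), A (V), Bm (vi), C#dim (vii°).
Diatonic triads of E major: E (I), F#m (ii), G#m (iii), A (IV), B (V), C#m (vi), D#dim (vii°).
Matching root and quality in both lists: F#m, A.
That gives 2 common triads.

2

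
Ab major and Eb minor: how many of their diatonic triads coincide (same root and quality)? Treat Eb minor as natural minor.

Diatonic triads of Ab major: Ab (I), Bbm (ii), Cm (iii), Db (IV), Eb (V), Fm (vi), Gdim (vii°).
Diatonic triads of Eb minor (natural minor): Ebm (i), Fdim (ii°), Gb (III), Abm (iv), Bbm (v), Cb (VI), Db (VII).
Matching root and quality in both lists: Bbm, Db.
That gives 2 common triads.

2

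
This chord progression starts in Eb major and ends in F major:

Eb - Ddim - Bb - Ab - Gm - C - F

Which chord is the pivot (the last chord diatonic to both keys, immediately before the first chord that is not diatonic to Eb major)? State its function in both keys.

Gm — iii in Eb major, ii in F major

Chords diatonic to Eb major: Eb, Fm, Gm, Ab, Bb, Cm, Ddim.
Reading the progression, the first chord not in that set is C, so the modulation leaves Eb major there.
The chord immediately before C is Gm, which is diatonic to both keys: iii in Eb major and ii in F major.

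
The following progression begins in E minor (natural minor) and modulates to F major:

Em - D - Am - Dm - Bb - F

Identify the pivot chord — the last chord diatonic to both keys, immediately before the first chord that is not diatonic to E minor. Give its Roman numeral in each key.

Am — iv in E minor, iii in F major

Chords diatonic to E minor: Em, F#dim, G, Am, Bm, C, D.
Reading the progression, the first chord not in that set is Dm, so the modulation leaves E minor there.
The chord immediately before Dm is Am, which is diatonic to both keys: iv in E minor and iii in F major.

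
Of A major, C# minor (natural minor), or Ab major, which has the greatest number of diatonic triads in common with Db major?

Triads of Db major: Db (I), Ebm (ii), Fm (iii), Gb (IV), Ab (V), Bbm (vi), Cdim (vii°).
A major shares 0: none.
C# minor (natural minor) shares 0: none.
Ab major shares 4: Db, Fm, Ab, Bbm.
The most common triads (4) are shared with Ab major.

Ab major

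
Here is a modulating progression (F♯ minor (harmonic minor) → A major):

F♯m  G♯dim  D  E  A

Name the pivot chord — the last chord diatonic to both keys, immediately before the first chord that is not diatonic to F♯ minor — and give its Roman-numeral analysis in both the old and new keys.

Chords diatonic to F♯ minor: F♯m, G♯dim, Aaug, Bm, C♯, D, E♯dim.
Reading the progression, the first chord not in that set is E, so the modulation leaves F♯ minor there.
The chord immediately before E is D, which is diatonic to both keys: VI in F♯ minor and IV in A major.

D — VI in F♯ minor, IV in A major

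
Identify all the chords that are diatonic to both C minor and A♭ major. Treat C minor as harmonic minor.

Cm, Fm, A♭

Triads in C minor (harmonic minor): Cm (i), Ddim (ii°), E♭aug (III+), Fm (iv), G (V), A♭ (VI), Bdim (vii°).
Triads in A♭ major: A♭ (I), B♭m (ii), Cm (iii), D♭ (IV), E♭ (V), Fm (vi), Gdim (vii°).
Shared triads with their functions: Cm (i in C minor, iii in A♭ major); Fm (iv in C minor, vi in A♭ major); A♭ (VI in C minor, I in A♭ major).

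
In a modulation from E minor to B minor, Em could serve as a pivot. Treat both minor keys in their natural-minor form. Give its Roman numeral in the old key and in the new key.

i in E minor; iv in B minor

The scale of E minor (natural minor) is E F# G A B C D; E is degree 1, and the triad built there (E-G-B) is minor, so it is i.
The scale of B minor (natural minor) is B C# D E F# G A; E is degree 4, and the triad built there (E-G-B) is minor, so it is iv.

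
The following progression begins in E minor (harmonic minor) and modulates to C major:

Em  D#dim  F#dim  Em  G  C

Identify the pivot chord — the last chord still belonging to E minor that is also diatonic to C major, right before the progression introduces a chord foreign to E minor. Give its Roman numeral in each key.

Em — i in E minor, iii in C major

Chords diatonic to E minor: Em, F#dim, Gaug, Am, B, C, D#dim.
Reading the progression, the first chord not in that set is G, so the modulation leaves E minor there.
The chord immediately before G is Em, which is diatonic to both keys: i in E minor and iii in C major.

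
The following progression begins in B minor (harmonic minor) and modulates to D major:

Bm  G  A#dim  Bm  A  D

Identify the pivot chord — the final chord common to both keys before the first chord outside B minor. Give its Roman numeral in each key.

Bm — i in B minor, vi in D major

Chords diatonic to B minor: Bm, C#dim, Daug, Em, F#, G, A#dim.
Reading the progression, the first chord not in that set is A, so the modulation leaves B minor there.
The chord immediately before A is Bm, which is diatonic to both keys: i in B minor and vi in D major.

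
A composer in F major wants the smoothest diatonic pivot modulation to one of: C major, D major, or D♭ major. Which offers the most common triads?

Triads of F major: F major (I), G minor (ii), A minor (iii), B♭ major (IV), C major (V), D minor (vi), E diminished (vii°).
C major shares 4: F, Am, C, Dm.
D major shares 0: none.
D♭ major shares 0: none.
The most common triads (4) are shared with C major.

C major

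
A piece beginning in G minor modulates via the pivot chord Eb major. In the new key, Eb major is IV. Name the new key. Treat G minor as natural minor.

Bb major

The numeral IV denotes a major triad on scale degree 4. With Eb on degree 4, the tonic of the new key is Bb.
Degree 4 carries a major triad in major keys, so the destination is Bb major.
Check: the diatonic triads of Bb major are Bb (I), Cm (ii), Dm (iii), Eb (IV), F (V), Gm (vi), Adim (vii°) — Eb major is indeed IV.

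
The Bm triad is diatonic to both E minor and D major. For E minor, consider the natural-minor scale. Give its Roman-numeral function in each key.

v in E minor; vi in D major

The scale of E minor (natural minor) is E F# G A B C D; B is degree 5, and the triad built there (B-D-F#) is minor, so it is v.
The scale of D major is D E F# G A B C#; B is degree 6, and the triad built there (B-D-F#) is minor, so it is vi.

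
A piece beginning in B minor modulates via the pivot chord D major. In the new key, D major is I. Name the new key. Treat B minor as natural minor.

The numeral I denotes a major triad on scale degree 1. With D on degree 1, the tonic of the new key is D.
Degree 1 carries a major triad in major keys, so the destination is D major.
Check: the diatonic triads of D major are D (I), Em (ii), F#m (iii), G (IV), A (V), Bm (vi), C#dim (vii°) — D major is indeed I.

D major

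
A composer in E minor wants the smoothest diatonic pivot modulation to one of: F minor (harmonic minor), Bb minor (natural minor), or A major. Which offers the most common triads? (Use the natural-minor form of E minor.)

Triads of E minor (natural minor): E minor (i), F# diminished (ii°), G major (III), A minor (iv), B minor (v), C major (VI), D major (VII).
F minor (harmonic minor) shares 1: C.
Bb minor (natural minor) shares 0: none.
A major shares 2: Bm, D.
The most common triads (2) are shared with A major.

A major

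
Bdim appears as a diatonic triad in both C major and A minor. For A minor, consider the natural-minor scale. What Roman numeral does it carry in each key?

vii° in C major; ii° in A minor

The scale of C major is C D E F G A B; B is degree 7, and the triad built there (B-D-F) is diminished, so it is vii°.
The scale of A minor (natural minor) is A B C D E F G; B is degree 2, and the triad built there (B-D-F) is diminished, so it is ii°.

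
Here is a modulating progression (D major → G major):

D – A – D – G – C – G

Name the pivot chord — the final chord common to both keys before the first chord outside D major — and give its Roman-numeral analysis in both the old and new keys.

G — IV in D major, I in G major

Chords diatonic to D major: D, Em, F♯m, G, A, Bm, C♯dim.
Reading the progression, the first chord not in that set is C, so the modulation leaves D major there.
The chord immediately before C is G, which is diatonic to both keys: IV in D major and I in G major.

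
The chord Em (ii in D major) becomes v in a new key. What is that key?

A minor

The numeral v denotes a minor triad on scale degree 5. With E on degree 5, the tonic of the new key is A.
Degree 5 carries a minor triad in natural-minor keys, so the destination is A minor.
Check: the diatonic triads of A minor (natural minor) are Am (i), Bdim (ii°), C (III), Dm (iv), Em (v), F (VI), G (VII) — Em is indeed v.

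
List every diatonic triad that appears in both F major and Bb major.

Triads in F major: F (I), Gm (ii), Am (iii), Bb (IV), C (V), Dm (vi), Edim (vii°).
Triads in Bb major: Bb (I), Cm (ii), Dm (iii), Eb (IV), F (V), Gm (vi), Adim (vii°).
Shared triads with their functions: F (I in F major, V in Bb major); Gm (ii in F major, vi in Bb major); Bb (IV in F major, I in Bb major); Dm (vi in F major, iii in Bb major).

F, Gm, Bb, Dm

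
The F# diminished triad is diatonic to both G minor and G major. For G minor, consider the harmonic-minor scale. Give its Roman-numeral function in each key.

The scale of G minor (harmonic minor) is G A Bb C D Eb F#; F# is degree 7, and the triad built there (F#-A-C) is diminished, so it is vii°.
The scale of G major is G A B C D E F#; F# is degree 7, and the triad built there (F#-A-C) is diminished, so it is vii°.

vii° in G minor; vii° in G major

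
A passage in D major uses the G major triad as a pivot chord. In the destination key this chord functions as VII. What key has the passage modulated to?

A minor

The numeral VII denotes a major triad on scale degree 7. With G on degree 7, the tonic of the new key is A.
Degree 7 carries a major triad in natural-minor keys, so the destination is A minor.
Check: the diatonic triads of A minor (natural minor) are Am (i), Bdim (ii°), C (III), Dm (iv), Em (v), F (VI), G (VII) — G major is indeed VII.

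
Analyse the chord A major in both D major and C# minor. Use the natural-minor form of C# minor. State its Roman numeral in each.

The scale of D major is D E F# G A B C#; A is degree 5, and the triad built there (A-C#-E) is major, so it is V.
The scale of C# minor (natural minor) is C# D# E F# G# A B; A is degree 6, and the triad built there (A-C#-E) is major, so it is VI.

V in D major; VI in C# minor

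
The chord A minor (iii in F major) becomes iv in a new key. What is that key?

The numeral iv denotes a minor triad on scale degree 4. With A on degree 4, the tonic of the new key is E.
Degree 4 carries a minor triad in minor keys, so the destination is E minor.
Check: the diatonic triads of E minor (natural minor) are Em (i), F#dim (ii°), G (III), Am (iv), Bm (v), C (VI), D (VII) — A minor is indeed iv.

E minor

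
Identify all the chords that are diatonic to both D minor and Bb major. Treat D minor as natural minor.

Dm, F, Gm, Bb

Triads in D minor (natural minor): Dm (i), Edim (ii°), F (III), Gm (iv), Am (v), Bb (VI), C (VII).
Triads in Bb major: Bb (I), Cm (ii), Dm (iii), Eb (IV), F (V), Gm (vi), Adim (vii°).
Shared triads with their functions: Dm (i in D minor, iii in Bb major); F (III in D minor, V in Bb major); Gm (iv in D minor, vi in Bb major); Bb (VI in D minor, I in Bb major).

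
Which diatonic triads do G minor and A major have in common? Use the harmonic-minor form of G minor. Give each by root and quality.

D

Triads in G minor (harmonic minor): G minor (i), A diminished (ii°), Bb augmented (III+), C minor (iv), D major (V), Eb major (VI), F# diminished (vii°).
Triads in A major: A major (I), B minor (ii), C# minor (iii), D major (IV), E major (V), F# minor (vi), G# diminished (vii°).
Shared triads with their functions: D major (V in G minor, IV in A major).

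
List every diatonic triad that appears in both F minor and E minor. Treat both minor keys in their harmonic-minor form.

C

Triads in F minor (harmonic minor): Fm (i), Gdim (ii°), Abaug (III+), Bbm (iv), C (V), Db (VI), Edim (vii°).
Triads in E minor (harmonic minor): Em (i), F#dim (ii°), Gaug (III+), Am (iv), B (V), C (VI), D#dim (vii°).
Shared triads with their functions: C (V in F minor, VI in E minor).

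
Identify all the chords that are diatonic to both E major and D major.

Triads in E major: E (I), F#m (ii), G#m (iii), A (IV), B (V), C#m (vi), D#dim (vii°).
Triads in D major: D (I), Em (ii), F#m (iii), G (IV), A (V), Bm (vi), C#dim (vii°).
Shared triads with their functions: F#m (ii in E major, iii in D major); A (IV in E major, V in D major).

F#m, A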